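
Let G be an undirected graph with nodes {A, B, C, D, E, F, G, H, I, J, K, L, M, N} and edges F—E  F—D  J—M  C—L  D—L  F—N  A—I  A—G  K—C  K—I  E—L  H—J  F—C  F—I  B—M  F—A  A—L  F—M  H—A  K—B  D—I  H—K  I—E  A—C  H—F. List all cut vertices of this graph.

Removing A increases the component count from 1 to 2, so A is a cut vertex.
Removing F increases the component count from 1 to 2, so F is a cut vertex.
By contrast removing L leaves 1 component; it is not a cut vertex. No other vertex is a cut vertex either.

A, F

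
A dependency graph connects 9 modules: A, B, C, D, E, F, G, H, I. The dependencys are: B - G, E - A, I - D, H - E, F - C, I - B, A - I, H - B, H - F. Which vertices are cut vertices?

Removing B increases the component count from 1 to 2, so B is a cut vertex.
Removing F increases the component count from 1 to 2, so F is a cut vertex.
Removing H increases the component count from 1 to 2, so H is a cut vertex.
Likewise I is a cut vertex.
By contrast removing A leaves 1 component; it is not a cut vertex. No other vertex is a cut vertex either.

B, F, H, I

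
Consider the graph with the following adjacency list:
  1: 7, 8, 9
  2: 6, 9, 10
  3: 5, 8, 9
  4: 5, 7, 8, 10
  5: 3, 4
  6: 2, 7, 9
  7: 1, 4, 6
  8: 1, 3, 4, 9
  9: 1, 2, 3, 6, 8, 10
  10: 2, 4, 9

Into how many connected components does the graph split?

1

Starting from 1 we can reach 1, 2, 3, 4, 5, 6, 7, 8, 9, 10. That is one component of size 10.
Total: 1 component.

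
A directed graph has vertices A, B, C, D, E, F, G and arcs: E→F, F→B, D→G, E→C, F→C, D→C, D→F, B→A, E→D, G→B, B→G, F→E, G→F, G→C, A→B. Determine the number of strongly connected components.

{A, B, D, E, F, G} are all mutually reachable — one SCC of size 6.
{C} is an SCC by itself.
That gives 2 strongly connected components.

2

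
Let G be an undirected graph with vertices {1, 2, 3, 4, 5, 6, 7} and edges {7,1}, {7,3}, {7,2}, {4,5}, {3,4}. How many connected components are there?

2

6 is isolated — a component by itself.
Starting from 1 we can reach 1, 2, 3, 4, 5, 7. That is one component of size 6.
Total: 2 components.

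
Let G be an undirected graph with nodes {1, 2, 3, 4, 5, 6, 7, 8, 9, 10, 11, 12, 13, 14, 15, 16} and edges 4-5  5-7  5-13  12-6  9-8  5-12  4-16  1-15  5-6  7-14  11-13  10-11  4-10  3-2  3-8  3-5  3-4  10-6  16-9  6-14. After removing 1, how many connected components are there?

With 1 gone, the remaining components are: {15}; {2, 3, 4, 5, 6, 7, 8, 9, 10, 11, 12, 13, 14, 16}.
That is 2 components.

2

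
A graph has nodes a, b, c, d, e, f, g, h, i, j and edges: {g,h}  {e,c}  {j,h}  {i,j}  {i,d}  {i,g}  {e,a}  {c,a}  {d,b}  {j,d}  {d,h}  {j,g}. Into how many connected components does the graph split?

f is isolated — a component by itself.
Starting from a we can reach a, c, e. That is one component of size 3.
Starting from b we can reach b, d, g, h, i, j. That is one component of size 6.
Total: 3 components.

3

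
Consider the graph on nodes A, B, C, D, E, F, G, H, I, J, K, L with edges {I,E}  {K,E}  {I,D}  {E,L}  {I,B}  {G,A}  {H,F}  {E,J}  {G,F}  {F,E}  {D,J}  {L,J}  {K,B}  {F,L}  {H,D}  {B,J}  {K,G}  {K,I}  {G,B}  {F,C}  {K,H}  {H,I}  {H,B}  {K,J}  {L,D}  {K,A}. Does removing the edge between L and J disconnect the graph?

After removing L - J, the path L-E-J still connects them, so the edge is not a bridge.

No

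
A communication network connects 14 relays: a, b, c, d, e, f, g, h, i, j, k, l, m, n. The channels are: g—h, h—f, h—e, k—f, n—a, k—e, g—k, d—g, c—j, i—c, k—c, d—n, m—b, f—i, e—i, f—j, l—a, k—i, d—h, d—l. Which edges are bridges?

The edges on the cycle k-e-i-k are not bridges since each lies on that cycle.
But removing m—b disconnects m from b — this is a bridge.

b-m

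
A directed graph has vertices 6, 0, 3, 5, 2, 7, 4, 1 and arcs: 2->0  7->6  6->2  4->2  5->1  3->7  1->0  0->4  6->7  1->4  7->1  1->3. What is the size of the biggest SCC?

4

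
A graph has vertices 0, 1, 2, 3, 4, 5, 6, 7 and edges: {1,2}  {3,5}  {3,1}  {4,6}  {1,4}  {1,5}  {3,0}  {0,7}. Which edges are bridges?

0-3, 0-7, 1-2, 1-4, 4-6

The edges on the cycle 3-1-5-3 are not bridges since each lies on that cycle.
But removing 1-4 disconnects 1 from 4; removing 3-0 disconnects 3 from 0; removing 0-7 disconnects 0 from 7; removing 1-2 disconnects 1 from 2 — these are bridges.
In total 5 edges are bridges.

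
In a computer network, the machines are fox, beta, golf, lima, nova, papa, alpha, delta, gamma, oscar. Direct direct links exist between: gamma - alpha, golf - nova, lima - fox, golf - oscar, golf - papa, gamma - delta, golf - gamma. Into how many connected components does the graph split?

beta is isolated — a component by itself.
Starting from fox we can reach fox, lima. That is one component of size 2.
Starting from golf we can reach golf, nova, papa, alpha, delta, gamma, oscar. That is one component of size 7.
Total: 3 components.

3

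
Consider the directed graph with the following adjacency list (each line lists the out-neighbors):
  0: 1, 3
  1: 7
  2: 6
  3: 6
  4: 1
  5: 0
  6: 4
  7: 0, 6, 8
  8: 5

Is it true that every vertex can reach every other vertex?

No

There is no directed path from 6 to 2, so the graph is not strongly connected.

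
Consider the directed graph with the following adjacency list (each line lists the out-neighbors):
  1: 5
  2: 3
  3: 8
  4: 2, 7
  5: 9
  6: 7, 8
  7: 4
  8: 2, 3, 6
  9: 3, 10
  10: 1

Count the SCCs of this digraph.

{2, 3, 4, 6, 7, 8} are all mutually reachable — one SCC of size 6.
{1, 5, 9, 10} are all mutually reachable — one SCC of size 4.
That gives 2 strongly connected components.

2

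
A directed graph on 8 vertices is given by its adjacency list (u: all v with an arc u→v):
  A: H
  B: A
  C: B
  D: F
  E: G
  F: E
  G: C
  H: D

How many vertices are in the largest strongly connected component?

8

{A, B, C, D, E, F, G, H} are all mutually reachable — one SCC of size 8.
The largest has 8 vertices.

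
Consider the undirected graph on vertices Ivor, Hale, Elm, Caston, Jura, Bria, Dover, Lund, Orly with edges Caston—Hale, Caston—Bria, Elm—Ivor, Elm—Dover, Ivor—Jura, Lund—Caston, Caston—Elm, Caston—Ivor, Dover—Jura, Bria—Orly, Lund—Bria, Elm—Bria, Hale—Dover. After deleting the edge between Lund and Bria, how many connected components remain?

1

Lund and Bria are still connected via Lund-Caston-Bria, so the component count stays at 1.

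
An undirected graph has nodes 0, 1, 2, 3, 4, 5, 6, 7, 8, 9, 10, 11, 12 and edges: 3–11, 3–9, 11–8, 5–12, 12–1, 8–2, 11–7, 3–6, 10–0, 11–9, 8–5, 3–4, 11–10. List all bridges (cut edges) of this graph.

0-10, 1-12, 10-11, 11-7, 11-8, 12-5, 2-8, 3-4, 3-6, 5-8

The edges on the cycle 3-11-9-3 are not bridges since each lies on that cycle.
But removing 11–8 disconnects 11 from 8; removing 11–10 disconnects 11 from 10; removing 3–6 disconnects 3 from 6; removing 8–5 disconnects 8 from 5 — these are bridges.
In total 10 edges are bridges.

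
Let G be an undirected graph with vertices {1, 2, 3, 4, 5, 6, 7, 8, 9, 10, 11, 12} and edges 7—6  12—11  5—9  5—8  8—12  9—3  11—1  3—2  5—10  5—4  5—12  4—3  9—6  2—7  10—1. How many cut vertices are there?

1

Removing 5 increases the component count from 1 to 2, so 5 is a cut vertex.
By contrast removing 8 leaves 1 component; it is not a cut vertex. No other vertex is a cut vertex either.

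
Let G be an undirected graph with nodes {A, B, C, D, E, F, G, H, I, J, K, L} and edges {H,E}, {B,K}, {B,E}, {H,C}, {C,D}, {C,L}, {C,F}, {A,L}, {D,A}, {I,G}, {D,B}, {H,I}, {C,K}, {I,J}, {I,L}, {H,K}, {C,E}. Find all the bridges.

The edges on the cycle C-D-B-E-C are not bridges since each lies on that cycle.
But removing C - F disconnects C from F; removing I - J disconnects I from J; removing I - G disconnects I from G — these are bridges.

C-F, G-I, I-J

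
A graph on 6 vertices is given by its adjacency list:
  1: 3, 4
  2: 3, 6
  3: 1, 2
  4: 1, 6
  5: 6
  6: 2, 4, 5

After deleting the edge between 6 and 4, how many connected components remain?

1

6 and 4 are still connected via 6-2-3-1-4, so the component count stays at 1.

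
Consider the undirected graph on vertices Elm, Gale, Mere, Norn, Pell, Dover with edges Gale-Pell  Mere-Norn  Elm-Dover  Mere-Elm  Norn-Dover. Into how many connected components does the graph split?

2

Starting from Gale we can reach Gale, Pell. That is one component of size 2.
Starting from Elm we can reach Elm, Mere, Norn, Dover. That is one component of size 4.
Total: 2 components.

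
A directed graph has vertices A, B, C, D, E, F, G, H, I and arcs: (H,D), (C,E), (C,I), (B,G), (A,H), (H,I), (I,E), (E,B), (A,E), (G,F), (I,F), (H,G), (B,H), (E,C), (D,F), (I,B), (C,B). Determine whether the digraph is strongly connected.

No

There is no directed path from H to A, so the graph is not strongly connected.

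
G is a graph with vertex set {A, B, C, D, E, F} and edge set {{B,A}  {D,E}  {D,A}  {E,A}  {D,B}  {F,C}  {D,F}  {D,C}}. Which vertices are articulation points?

D

Removing D increases the component count from 1 to 2, so D is a cut vertex.
By contrast removing E leaves 1 component; it is not a cut vertex. No other vertex is a cut vertex either.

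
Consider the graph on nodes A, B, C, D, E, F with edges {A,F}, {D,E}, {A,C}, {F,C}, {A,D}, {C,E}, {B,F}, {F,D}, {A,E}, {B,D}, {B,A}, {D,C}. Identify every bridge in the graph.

The edges on the cycle A-F-D-E-C-A are not bridges since each lies on that cycle.
Every edge lies on some cycle, so there are no bridges.

none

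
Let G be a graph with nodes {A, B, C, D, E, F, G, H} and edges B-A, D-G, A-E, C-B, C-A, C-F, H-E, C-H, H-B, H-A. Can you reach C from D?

No

The component containing D is {D, G}, and C is not in it.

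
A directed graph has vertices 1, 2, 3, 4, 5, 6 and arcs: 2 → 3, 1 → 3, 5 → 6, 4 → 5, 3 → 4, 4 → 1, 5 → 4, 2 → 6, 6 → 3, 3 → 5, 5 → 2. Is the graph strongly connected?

Yes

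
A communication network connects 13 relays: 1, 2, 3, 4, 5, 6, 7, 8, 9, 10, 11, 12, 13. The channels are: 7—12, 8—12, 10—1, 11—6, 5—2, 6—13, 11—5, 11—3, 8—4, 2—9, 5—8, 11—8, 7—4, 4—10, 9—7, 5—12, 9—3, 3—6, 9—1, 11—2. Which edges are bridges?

13-6

The edges on the cycle 11-5-12-7-9-2-11 are not bridges since each lies on that cycle.
But removing 6—13 disconnects 6 from 13 — this is a bridge.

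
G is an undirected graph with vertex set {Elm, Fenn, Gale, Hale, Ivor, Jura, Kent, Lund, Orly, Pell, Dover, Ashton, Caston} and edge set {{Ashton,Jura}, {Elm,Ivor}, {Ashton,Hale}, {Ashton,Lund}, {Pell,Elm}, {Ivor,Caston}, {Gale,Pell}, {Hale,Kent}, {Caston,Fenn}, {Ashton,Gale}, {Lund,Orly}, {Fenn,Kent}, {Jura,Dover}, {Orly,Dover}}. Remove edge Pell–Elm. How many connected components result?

Pell and Elm are still connected via Pell-Gale-Ashton-Hale-Kent-Fenn-Caston-Ivor-Elm, so the component count stays at 1.

1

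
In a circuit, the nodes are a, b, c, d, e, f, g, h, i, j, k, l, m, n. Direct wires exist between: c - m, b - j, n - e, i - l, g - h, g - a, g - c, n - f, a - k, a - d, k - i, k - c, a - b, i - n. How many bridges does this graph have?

10

The edges on the cycle g-a-k-c-g are not bridges since each lies on that cycle.
But removing g - h disconnects g from h; removing a - b disconnects a from b; removing m - c disconnects m from c; removing k - i disconnects k from i — these are bridges.
In total 10 edges are bridges.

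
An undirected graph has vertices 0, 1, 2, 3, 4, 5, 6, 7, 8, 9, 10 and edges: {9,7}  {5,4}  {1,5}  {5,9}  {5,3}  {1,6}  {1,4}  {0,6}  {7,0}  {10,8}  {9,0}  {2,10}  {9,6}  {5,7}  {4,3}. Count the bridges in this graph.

The edges on the cycle 9-0-6-9 are not bridges since each lies on that cycle.
But removing 2–10 disconnects 2 from 10; removing 10–8 disconnects 10 from 8 — these are bridges.
That makes 2 bridges.

2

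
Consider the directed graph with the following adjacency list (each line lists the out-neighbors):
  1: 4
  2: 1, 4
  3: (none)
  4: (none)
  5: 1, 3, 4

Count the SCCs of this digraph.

{2} is an SCC by itself.
{1} is an SCC by itself.
{4} is an SCC by itself.
{3} is an SCC by itself.
{5} is an SCC by itself.
That gives 5 strongly connected components.

5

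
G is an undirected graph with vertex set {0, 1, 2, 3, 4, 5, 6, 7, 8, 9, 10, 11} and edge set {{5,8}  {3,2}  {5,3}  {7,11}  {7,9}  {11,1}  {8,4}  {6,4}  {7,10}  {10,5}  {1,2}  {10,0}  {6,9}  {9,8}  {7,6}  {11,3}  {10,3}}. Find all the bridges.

The edges on the cycle 7-10-5-8-9-7 are not bridges since each lies on that cycle.
But removing 10-0 disconnects 10 from 0 — this is a bridge.

0-10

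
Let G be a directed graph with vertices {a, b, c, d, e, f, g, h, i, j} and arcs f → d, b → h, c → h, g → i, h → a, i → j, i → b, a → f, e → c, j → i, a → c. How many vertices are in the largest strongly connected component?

3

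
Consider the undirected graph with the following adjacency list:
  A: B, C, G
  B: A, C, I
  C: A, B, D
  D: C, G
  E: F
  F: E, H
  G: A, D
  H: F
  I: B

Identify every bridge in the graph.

B-I, E-F, F-H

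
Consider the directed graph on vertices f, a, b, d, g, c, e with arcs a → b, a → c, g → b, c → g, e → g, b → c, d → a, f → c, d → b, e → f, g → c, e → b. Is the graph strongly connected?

There is no directed path from b to d, so the graph is not strongly connected.

No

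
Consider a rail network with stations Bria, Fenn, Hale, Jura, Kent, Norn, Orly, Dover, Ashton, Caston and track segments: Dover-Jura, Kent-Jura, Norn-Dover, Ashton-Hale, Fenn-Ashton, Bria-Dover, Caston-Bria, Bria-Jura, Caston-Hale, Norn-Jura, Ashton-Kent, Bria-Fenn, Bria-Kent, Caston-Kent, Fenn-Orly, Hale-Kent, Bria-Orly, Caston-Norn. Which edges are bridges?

none

The edges on the cycle Bria-Fenn-Orly-Bria are not bridges since each lies on that cycle.
Every edge lies on some cycle, so there are no bridges.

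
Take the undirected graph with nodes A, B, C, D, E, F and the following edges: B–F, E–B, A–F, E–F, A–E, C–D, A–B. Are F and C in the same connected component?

The component containing F is {A, B, E, F}, and C is not in it.

No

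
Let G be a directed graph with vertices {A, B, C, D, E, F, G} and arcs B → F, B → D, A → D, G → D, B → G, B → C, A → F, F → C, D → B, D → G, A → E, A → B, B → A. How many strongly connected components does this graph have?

{A, B, D, G} are all mutually reachable — one SCC of size 4.
{C} is an SCC by itself.
{E} is an SCC by itself.
{F} is an SCC by itself.
That gives 4 strongly connected components.

4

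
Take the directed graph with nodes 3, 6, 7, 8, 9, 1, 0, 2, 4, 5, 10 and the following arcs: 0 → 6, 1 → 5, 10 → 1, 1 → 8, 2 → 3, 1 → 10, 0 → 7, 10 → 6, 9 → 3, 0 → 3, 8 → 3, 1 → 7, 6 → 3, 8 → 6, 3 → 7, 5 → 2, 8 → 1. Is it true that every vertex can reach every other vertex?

No

There is no directed path from 0 to 1, so the graph is not strongly connected.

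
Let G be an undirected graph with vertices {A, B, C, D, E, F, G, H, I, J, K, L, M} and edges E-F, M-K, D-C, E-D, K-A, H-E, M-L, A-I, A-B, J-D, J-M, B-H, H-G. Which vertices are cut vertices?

A, D, E, H, M

Removing A increases the component count from 1 to 2, so A is a cut vertex.
Removing D increases the component count from 1 to 2, so D is a cut vertex.
Removing E increases the component count from 1 to 2, so E is a cut vertex.
Likewise H, M are cut vertices.
By contrast removing L leaves 1 component; it is not a cut vertex. No other vertex is a cut vertex either.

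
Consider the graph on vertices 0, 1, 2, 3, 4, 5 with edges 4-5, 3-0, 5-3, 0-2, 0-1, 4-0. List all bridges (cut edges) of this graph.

0-1, 0-2

The edges on the cycle 4-5-3-0-4 are not bridges since each lies on that cycle.
But removing 0-1 disconnects 0 from 1; removing 0-2 disconnects 0 from 2 — these are bridges.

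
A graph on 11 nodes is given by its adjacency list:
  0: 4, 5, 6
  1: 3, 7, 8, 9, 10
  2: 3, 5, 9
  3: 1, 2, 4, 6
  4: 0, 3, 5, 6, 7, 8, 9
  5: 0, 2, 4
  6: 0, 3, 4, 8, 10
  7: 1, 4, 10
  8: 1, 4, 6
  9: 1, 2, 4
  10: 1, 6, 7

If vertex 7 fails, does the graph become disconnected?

No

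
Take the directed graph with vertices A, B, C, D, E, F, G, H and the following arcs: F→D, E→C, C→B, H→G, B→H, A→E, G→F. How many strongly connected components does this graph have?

{E} is an SCC by itself.
{G} is an SCC by itself.
{F} is an SCC by itself.
{D} is an SCC by itself.
{H} is an SCC by itself.
(and 3 more singleton SCCs)
That gives 8 strongly connected components.

8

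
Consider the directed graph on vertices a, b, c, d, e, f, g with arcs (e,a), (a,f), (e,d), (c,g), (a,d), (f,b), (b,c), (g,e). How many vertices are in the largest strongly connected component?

6

{a, b, c, e, f, g} are all mutually reachable — one SCC of size 6.
{d} is an SCC by itself.
The largest has 6 vertices.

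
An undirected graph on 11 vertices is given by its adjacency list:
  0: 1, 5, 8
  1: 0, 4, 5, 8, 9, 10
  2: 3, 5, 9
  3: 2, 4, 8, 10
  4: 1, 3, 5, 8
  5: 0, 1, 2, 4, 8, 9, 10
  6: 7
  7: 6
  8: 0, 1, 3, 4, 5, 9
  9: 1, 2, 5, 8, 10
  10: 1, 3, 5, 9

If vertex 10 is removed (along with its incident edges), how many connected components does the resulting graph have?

2

With 10 gone, the remaining components are: {6, 7}; {0, 1, 2, 3, 4, 5, 8, 9}.
That is 2 components.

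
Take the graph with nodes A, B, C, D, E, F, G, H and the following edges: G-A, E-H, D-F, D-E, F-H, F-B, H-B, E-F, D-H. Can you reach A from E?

No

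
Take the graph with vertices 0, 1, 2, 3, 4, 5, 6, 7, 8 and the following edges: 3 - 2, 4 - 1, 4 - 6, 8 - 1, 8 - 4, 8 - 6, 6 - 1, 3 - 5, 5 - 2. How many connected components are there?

0 is isolated — a component by itself.
7 is isolated — a component by itself.
Starting from 2 we can reach 2, 3, 5. That is one component of size 3.
Starting from 1 we can reach 1, 4, 6, 8. That is one component of size 4.
Total: 4 components.

4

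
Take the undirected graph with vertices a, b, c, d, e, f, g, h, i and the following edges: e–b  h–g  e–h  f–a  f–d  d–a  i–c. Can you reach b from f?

The component containing f is {a, d, f}, and b is not in it.

No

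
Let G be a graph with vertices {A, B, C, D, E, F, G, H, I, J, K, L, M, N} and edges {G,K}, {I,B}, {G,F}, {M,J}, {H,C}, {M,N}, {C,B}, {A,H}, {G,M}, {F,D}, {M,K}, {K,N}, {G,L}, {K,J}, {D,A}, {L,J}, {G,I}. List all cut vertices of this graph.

Removing G increases the component count from 2 to 3, so G is a cut vertex.
By contrast removing L leaves 2 components; it is not a cut vertex. No other vertex is a cut vertex either.

G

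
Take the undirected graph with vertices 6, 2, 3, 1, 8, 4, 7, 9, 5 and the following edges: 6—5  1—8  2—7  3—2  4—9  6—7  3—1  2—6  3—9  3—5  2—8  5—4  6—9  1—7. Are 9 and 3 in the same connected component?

Yes

From 9 we can reach 1, 2, 3, 4, 5, 6, 7, 8, 9, which includes 3.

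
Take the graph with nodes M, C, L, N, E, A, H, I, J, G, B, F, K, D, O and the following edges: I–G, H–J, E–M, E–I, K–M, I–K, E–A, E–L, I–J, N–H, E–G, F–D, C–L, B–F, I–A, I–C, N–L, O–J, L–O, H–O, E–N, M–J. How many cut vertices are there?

Removing F increases the component count from 2 to 3, so F is a cut vertex.
By contrast removing E leaves 2 components; it is not a cut vertex. No other vertex is a cut vertex either.

1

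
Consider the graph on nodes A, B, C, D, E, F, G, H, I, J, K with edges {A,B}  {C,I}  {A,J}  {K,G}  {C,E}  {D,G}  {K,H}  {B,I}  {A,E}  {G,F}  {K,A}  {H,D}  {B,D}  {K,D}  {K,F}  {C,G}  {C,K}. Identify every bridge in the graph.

The edges on the cycle K-H-D-B-A-K are not bridges since each lies on that cycle.
But removing A-J disconnects A from J — this is a bridge.

A-J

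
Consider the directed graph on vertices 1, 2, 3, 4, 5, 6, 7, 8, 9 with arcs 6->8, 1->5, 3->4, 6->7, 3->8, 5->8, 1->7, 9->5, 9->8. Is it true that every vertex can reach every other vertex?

No

There is no directed path from 3 to 7, so the graph is not strongly connected.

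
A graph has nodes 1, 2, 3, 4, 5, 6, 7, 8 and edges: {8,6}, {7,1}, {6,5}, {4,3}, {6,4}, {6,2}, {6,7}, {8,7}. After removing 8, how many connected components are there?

1

With 8 gone, the remaining components are: {1, 2, 3, 4, 5, 6, 7}.
That is 1 component.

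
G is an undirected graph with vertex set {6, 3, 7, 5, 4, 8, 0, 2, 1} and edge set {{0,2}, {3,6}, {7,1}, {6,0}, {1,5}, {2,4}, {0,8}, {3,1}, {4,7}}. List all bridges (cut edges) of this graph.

0-8, 1-5

The edges on the cycle 3-6-0-2-4-7-1-3 are not bridges since each lies on that cycle.
But removing 5—1 disconnects 5 from 1; removing 0—8 disconnects 0 from 8 — these are bridges.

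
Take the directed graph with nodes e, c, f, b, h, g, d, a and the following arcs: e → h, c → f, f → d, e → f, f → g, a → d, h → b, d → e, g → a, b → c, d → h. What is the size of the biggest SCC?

{a, b, c, d, e, f, g, h} are all mutually reachable — one SCC of size 8.
The largest has 8 vertices.

8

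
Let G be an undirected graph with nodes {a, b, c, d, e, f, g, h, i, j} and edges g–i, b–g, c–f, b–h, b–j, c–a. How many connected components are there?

4

d is isolated — a component by itself.
e is isolated — a component by itself.
Starting from a we can reach a, c, f. That is one component of size 3.
Starting from b we can reach b, g, h, i, j. That is one component of size 5.
Total: 4 components.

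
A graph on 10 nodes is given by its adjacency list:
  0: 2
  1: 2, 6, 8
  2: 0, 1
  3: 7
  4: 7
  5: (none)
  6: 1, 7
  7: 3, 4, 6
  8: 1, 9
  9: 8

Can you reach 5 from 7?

The component containing 7 is {0, 1, 2, 3, 4, 6, 7, 8, 9}, and 5 is not in it.

No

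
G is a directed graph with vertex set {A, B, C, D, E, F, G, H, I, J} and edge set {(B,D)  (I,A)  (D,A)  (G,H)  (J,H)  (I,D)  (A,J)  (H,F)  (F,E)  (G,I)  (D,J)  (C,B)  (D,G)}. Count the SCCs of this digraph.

8

{D, G, I} are all mutually reachable — one SCC of size 3.
{J} is an SCC by itself.
{C} is an SCC by itself.
{A} is an SCC by itself.
{B} is an SCC by itself.
(and 3 more singleton SCCs)
That gives 8 strongly connected components.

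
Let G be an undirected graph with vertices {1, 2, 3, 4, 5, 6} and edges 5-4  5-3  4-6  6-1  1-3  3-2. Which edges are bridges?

The edges on the cycle 5-4-6-1-3-5 are not bridges since each lies on that cycle.
But removing 3-2 disconnects 3 from 2 — this is a bridge.

2-3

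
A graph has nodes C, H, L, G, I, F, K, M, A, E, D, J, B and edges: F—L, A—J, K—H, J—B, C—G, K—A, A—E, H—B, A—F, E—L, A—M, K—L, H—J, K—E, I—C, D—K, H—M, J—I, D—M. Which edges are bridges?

The edges on the cycle K-H-B-J-A-K are not bridges since each lies on that cycle.
But removing J—I disconnects J from I; removing C—G disconnects C from G; removing I—C disconnects I from C — these are bridges.

C-G, C-I, I-J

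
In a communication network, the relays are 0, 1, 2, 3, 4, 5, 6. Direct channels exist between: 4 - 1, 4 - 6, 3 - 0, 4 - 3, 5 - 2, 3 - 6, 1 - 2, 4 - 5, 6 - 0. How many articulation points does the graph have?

1

Removing 4 increases the component count from 1 to 2, so 4 is a cut vertex.
By contrast removing 0 leaves 1 component; it is not a cut vertex. No other vertex is a cut vertex either.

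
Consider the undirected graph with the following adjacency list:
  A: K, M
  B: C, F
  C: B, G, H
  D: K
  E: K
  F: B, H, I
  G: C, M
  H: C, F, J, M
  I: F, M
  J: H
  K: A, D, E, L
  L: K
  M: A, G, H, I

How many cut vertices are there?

4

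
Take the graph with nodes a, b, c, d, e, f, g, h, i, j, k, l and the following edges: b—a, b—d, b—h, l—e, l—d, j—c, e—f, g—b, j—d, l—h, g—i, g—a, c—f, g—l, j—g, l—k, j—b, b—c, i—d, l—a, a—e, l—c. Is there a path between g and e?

From g we can reach a, b, c, d, e, f, g, h, i, j, k, l, which includes e.

Yes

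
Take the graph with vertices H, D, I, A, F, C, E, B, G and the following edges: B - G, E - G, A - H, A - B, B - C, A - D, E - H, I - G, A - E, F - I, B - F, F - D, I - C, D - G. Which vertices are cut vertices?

none

Removing B, for instance, still leaves 1 component. No single vertex removal increases the component count — the graph has no articulation points.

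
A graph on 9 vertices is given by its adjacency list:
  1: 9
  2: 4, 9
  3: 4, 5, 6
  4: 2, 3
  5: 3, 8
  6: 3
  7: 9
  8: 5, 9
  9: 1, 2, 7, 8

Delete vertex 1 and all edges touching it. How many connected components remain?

With 1 gone, the remaining components are: {2, 3, 4, 5, 6, 7, 8, 9}.
That is 1 component.

1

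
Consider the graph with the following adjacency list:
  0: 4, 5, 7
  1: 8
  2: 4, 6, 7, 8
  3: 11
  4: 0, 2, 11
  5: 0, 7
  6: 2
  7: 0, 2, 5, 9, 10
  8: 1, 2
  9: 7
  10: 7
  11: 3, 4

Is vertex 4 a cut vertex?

Deleting 4 raises the number of components from 1 to 2, so 4 is a cut vertex.

Yes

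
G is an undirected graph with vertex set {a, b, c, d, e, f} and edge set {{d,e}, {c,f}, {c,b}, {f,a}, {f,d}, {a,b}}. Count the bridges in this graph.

2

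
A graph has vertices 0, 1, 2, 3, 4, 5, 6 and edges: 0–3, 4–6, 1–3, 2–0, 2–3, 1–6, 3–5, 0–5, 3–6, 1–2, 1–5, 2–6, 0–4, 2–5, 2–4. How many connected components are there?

1

Starting from 0 we can reach 0, 1, 2, 3, 4, 5, 6. That is one component of size 7.
Total: 1 component.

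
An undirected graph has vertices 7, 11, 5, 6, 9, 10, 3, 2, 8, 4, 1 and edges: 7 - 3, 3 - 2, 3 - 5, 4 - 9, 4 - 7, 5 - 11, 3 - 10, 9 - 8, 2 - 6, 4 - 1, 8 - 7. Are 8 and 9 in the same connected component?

Yes

From 8 we can reach 1, 2, 3, 4, 5, 6, 7, 8, 9, 10, 11, which includes 9.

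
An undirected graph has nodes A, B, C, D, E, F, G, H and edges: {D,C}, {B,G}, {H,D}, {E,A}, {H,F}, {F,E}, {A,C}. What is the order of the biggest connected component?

6

Starting from B we can reach B, G. That is one component of size 2.
Starting from A we can reach A, C, D, E, F, H. That is one component of size 6.
The largest has 6 vertices.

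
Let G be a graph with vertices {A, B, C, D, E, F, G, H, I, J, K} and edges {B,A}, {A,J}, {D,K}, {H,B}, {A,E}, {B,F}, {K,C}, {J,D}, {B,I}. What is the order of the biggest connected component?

G is isolated — a component by itself.
Starting from A we can reach A, B, C, D, E, F, H, I, J, K. That is one component of size 10.
The largest has 10 vertices.

10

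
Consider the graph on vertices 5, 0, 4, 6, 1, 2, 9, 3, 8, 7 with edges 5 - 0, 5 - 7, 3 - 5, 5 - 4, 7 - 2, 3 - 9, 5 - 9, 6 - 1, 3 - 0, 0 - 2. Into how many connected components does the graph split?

8 is isolated — a component by itself.
Starting from 1 we can reach 1, 6. That is one component of size 2.
Starting from 0 we can reach 0, 2, 3, 4, 5, 7, 9. That is one component of size 7.
Total: 3 components.

3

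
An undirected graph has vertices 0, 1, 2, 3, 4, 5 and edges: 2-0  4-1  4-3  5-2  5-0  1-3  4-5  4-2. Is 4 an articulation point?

Deleting 4 raises the number of components from 1 to 2, so 4 is a cut vertex.

Yes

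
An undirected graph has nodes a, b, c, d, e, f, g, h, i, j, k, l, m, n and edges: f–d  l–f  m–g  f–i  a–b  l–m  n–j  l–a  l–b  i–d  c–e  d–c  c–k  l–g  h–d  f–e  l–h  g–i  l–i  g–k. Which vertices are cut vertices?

l

Removing l increases the component count from 2 to 3, so l is a cut vertex.
By contrast removing a leaves 2 components; it is not a cut vertex. No other vertex is a cut vertex either.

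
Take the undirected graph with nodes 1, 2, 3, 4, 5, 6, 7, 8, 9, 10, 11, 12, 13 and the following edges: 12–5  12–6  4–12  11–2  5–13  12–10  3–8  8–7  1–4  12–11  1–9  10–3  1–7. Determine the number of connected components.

Starting from 1 we can reach 1, 2, 3, 4, 5, 6, 7, 8, 9, 10, 11, 12, 13. That is one component of size 13.
Total: 1 component.

1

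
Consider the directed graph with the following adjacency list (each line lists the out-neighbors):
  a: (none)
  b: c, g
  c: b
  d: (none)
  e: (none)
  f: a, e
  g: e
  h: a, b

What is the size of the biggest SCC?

2

{b, c} are all mutually reachable — one SCC of size 2.
{d} is an SCC by itself.
{f} is an SCC by itself.
{a} is an SCC by itself.
{g} is an SCC by itself.
(and 2 more singleton SCCs)
The largest has 2 vertices.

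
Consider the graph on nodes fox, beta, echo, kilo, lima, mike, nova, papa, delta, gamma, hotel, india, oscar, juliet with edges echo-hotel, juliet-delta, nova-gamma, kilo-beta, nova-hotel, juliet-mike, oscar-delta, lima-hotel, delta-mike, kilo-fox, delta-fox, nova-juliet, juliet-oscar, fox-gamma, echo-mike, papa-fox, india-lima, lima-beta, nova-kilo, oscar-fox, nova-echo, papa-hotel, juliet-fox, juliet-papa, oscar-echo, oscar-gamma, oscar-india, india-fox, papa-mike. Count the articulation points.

0

Removing beta, for instance, still leaves 1 component. No single vertex removal increases the component count — the graph has no articulation points.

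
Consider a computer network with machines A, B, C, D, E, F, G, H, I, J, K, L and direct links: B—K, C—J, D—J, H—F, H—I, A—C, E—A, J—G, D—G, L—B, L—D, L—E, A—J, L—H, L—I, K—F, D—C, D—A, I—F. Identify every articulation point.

L

Removing L increases the component count from 1 to 2, so L is a cut vertex.
By contrast removing F leaves 1 component; it is not a cut vertex. No other vertex is a cut vertex either.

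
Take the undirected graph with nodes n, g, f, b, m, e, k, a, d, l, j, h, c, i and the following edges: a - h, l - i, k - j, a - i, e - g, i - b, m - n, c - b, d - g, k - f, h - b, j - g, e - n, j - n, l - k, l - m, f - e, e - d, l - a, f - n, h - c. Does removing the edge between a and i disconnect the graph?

No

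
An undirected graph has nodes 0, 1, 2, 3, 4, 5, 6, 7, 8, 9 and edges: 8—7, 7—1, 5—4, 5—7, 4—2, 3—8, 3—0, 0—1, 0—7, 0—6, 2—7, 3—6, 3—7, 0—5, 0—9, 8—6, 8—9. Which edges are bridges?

The edges on the cycle 3-0-5-4-2-7-8-3 are not bridges since each lies on that cycle.
Every edge lies on some cycle, so there are no bridges.

none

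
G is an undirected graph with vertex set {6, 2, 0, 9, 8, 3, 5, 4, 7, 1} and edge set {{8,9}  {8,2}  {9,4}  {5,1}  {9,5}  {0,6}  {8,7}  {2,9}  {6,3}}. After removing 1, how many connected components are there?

With 1 gone, the remaining components are: {0, 3, 6}; {2, 4, 5, 7, 8, 9}.
That is 2 components.

2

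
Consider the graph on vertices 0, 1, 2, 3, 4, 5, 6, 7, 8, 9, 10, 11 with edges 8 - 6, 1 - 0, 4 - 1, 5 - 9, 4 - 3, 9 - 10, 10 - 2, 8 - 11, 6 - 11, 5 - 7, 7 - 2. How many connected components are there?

Starting from 6 we can reach 6, 8, 11. That is one component of size 3.
Starting from 0 we can reach 0, 1, 3, 4. That is one component of size 4.
Starting from 2 we can reach 2, 5, 7, 9, 10. That is one component of size 5.
Total: 3 components.

3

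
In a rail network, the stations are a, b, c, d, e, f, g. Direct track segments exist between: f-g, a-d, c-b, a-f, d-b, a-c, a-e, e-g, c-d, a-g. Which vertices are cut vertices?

Removing a increases the component count from 1 to 2, so a is a cut vertex.
By contrast removing b leaves 1 component; it is not a cut vertex. No other vertex is a cut vertex either.

a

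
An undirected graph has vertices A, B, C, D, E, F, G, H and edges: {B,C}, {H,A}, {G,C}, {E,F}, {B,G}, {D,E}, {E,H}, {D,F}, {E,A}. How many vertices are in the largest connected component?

Starting from B we can reach B, C, G. That is one component of size 3.
Starting from A we can reach A, D, E, F, H. That is one component of size 5.
The largest has 5 vertices.

5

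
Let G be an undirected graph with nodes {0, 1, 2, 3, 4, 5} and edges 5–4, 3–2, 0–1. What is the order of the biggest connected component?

Starting from 4 we can reach 4, 5. That is one component of size 2.
Starting from 2 we can reach 2, 3. That is one component of size 2.
Starting from 0 we can reach 0, 1. That is one component of size 2.
The largest has 2 vertices.

2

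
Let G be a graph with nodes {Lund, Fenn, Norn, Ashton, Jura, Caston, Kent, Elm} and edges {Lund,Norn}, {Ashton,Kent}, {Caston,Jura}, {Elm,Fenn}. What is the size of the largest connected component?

Starting from Elm we can reach Elm, Fenn. That is one component of size 2.
Starting from Lund we can reach Lund, Norn. That is one component of size 2.
Starting from Kent we can reach Kent, Ashton. That is one component of size 2.
Starting from Jura we can reach Jura, Caston. That is one component of size 2.
The largest has 2 vertices.

2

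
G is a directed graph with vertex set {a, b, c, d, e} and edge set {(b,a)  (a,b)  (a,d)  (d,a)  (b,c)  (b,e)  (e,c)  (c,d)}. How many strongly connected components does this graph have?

{a, b, c, d, e} are all mutually reachable — one SCC of size 5.
That gives 1 strongly connected component.

1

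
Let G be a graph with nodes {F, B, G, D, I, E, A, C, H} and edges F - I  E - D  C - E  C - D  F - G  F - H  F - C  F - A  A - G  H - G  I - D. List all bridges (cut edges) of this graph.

none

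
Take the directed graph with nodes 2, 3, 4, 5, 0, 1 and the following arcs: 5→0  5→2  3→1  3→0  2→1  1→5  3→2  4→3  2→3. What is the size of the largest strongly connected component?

{1, 2, 3, 5} are all mutually reachable — one SCC of size 4.
{0} is an SCC by itself.
{4} is an SCC by itself.
The largest has 4 vertices.

4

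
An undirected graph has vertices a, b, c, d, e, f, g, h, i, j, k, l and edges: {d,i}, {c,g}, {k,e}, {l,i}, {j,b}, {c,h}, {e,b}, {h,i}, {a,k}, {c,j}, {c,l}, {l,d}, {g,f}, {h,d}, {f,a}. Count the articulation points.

1

Removing c increases the component count from 1 to 2, so c is a cut vertex.
By contrast removing k leaves 1 component; it is not a cut vertex. No other vertex is a cut vertex either.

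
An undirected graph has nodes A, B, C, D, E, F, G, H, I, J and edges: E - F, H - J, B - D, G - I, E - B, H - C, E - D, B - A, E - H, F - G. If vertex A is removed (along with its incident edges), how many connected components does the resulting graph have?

With A gone, the remaining components are: {B, C, D, E, F, G, H, I, J}.
That is 1 component.

1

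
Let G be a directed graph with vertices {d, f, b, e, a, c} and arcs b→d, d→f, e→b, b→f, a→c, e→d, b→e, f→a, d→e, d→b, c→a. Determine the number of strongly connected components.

{b, d, e} are all mutually reachable — one SCC of size 3.
{a, c} are all mutually reachable — one SCC of size 2.
{f} is an SCC by itself.
That gives 3 strongly connected components.

3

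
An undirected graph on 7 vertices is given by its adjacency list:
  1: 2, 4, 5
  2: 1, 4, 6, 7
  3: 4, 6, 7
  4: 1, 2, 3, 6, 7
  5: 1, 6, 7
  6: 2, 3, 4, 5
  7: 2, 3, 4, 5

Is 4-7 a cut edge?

After removing 4-7, the path 4-2-7 still connects them, so the edge is not a bridge.

No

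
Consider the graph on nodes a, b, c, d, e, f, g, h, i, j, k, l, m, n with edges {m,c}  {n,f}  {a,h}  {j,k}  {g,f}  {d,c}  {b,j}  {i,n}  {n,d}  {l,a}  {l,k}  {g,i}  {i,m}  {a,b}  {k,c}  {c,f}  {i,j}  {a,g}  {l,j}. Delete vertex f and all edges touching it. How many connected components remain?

With f gone, the remaining components are: {e}; {a, b, c, d, g, h, i, j, k, l, m, n}.
That is 2 components.

2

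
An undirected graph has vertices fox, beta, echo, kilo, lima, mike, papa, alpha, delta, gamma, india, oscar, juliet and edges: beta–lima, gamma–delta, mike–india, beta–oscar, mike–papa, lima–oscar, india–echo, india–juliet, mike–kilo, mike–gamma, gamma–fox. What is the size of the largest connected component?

9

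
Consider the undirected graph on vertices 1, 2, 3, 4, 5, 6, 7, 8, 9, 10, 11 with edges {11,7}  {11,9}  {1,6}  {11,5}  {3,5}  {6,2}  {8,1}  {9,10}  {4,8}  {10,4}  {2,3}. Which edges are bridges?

11-7

The edges on the cycle 11-9-10-4-8-1-6-2-3-5-11 are not bridges since each lies on that cycle.
But removing 11—7 disconnects 11 from 7 — this is a bridge.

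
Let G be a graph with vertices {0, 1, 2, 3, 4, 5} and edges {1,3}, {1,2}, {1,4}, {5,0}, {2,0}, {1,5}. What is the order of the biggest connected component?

6

Starting from 0 we can reach 0, 1, 2, 3, 4, 5. That is one component of size 6.
The largest has 6 vertices.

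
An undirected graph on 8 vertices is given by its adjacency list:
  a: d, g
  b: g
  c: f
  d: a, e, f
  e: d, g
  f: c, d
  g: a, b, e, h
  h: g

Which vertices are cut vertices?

d, f, g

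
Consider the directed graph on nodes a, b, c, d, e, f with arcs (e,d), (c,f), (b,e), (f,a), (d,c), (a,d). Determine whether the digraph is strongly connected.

There is no directed path from f to b, so the graph is not strongly connected.

No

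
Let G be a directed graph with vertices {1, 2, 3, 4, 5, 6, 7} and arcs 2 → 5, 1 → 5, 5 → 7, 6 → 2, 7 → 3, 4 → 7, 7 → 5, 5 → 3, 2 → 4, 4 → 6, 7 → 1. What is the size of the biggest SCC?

{2, 4, 6} are all mutually reachable — one SCC of size 3.
{1, 5, 7} are all mutually reachable — one SCC of size 3.
{3} is an SCC by itself.
The largest has 3 vertices.

3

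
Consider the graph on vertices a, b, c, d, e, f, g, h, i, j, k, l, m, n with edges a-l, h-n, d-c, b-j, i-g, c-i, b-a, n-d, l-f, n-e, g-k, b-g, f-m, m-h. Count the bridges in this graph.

The edges on the cycle b-a-l-f-m-h-n-d-c-i-g-b are not bridges since each lies on that cycle.
But removing b-j disconnects b from j; removing e-n disconnects e from n; removing g-k disconnects g from k — these are bridges.
That makes 3 bridges.

3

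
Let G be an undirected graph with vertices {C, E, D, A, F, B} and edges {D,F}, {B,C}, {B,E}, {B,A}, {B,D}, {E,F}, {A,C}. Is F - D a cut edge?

After removing F - D, the path F-E-B-D still connects them, so the edge is not a bridge.

No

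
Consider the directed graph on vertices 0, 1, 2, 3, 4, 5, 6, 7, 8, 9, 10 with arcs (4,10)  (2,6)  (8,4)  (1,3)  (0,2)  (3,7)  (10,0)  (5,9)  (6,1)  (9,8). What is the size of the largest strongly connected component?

{9} is an SCC by itself.
{6} is an SCC by itself.
{10} is an SCC by itself.
{4} is an SCC by itself.
{3} is an SCC by itself.
(and 6 more singleton SCCs)
The largest has 1 vertex.

1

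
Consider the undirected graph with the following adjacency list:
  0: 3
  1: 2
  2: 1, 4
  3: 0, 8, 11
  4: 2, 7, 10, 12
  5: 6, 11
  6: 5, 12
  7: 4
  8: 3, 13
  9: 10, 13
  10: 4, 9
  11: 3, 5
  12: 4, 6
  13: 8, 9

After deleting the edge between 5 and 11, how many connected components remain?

5 and 11 are still connected via 5-6-12-4-10-9-13-8-3-11, so the component count stays at 1.

1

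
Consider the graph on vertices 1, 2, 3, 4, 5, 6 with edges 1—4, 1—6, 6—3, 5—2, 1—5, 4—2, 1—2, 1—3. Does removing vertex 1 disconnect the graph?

Yes

Deleting 1 raises the number of components from 1 to 2, so 1 is a cut vertex.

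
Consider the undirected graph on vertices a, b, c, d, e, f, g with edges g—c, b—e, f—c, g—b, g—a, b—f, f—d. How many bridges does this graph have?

The edges on the cycle g-b-f-c-g are not bridges since each lies on that cycle.
But removing b—e disconnects b from e; removing g—a disconnects g from a; removing f—d disconnects f from d — these are bridges.
That makes 3 bridges.

3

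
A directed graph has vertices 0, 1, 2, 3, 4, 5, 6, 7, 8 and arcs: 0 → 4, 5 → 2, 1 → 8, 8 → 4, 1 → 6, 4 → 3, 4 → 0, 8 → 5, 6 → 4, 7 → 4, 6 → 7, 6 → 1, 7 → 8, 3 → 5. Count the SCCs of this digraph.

{1, 6} are all mutually reachable — one SCC of size 2.
{0, 4} are all mutually reachable — one SCC of size 2.
{2} is an SCC by itself.
{7} is an SCC by itself.
{3} is an SCC by itself.
(and 2 more singleton SCCs)
That gives 7 strongly connected components.

7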